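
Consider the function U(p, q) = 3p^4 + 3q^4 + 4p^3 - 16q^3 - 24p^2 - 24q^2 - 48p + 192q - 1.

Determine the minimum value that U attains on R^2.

-417

U(p,q) separates as A(p) + B(q) − 1, so its minimum is min A + min B − 1.
A'(p) = 12(p - 2)(p + 1)(p + 2) vanishes at p ∈ {-2, -1, 2}; B'(q) = 12(q - 4)(q - 2)(q + 2) vanishes at q ∈ {-2, 2, 4}.
Local minima of A (where A''>0): A(-2)=16, A(2)=-112. Local minima of B: B(-2)=-304, B(4)=128.
So the global minimum of U is A(2) + B(-2) − 1 = -112 − 304 − 1 = -417, attained at (2, -2).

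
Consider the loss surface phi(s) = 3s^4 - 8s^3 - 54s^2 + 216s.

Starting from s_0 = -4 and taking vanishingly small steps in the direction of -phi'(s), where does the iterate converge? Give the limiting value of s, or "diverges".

phi'(s) = 12(s - 3)(s - 2)(s + 3), so phi'(-4) = -504.
Gradient descent moves in the -phi' direction, i.e. s is increasing.
The nearest critical point in that direction is s = -3, where phi'' = 360 > 0 (a local minimum). The iterate converges there.

-3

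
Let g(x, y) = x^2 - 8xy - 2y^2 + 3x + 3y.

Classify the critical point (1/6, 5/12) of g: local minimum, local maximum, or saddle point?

saddle point

The Hessian of g is constant: H = [[2, -8], [-8, -4]].
det(H) = 2·(-4) − (-8)² = -72.
Since det(H) < 0, H is indefinite and the critical point is a saddle point.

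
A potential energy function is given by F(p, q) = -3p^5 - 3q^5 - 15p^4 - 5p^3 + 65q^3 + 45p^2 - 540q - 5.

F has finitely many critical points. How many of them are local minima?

F separates as a function of p plus a function of q, so ∇F=0 decouples.
∂F/∂p = -15p(p - 1)(p + 2)(p + 3) = 0 at p ∈ {-3, -2, 0, 1}; ∂F/∂q = -15(q - 3)(q - 2)(q + 2)(q + 3) = 0 at q ∈ {-3, -2, 2, 3}.
The Hessian is diagonal: diag(F_pp, F_qq). Second derivatives: F_pp(-3)=180, F_pp(-2)=-90, F_pp(0)=90, F_pp(1)=-180; F_qq(-3)=450, F_qq(-2)=-300, F_qq(2)=300, F_qq(3)=-450.
Local minima occur where both diagonal entries positive: (-3, -3), (-3, 2), (0, -3), (0, 2). Count: 4.

4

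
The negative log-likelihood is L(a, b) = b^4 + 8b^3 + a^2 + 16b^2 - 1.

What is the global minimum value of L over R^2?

-1

L(a,b) separates as P(a) + Q(b) − 1, so its minimum is min P + min Q − 1.
P'(a) = 2a vanishes at a ∈ {0}; Q'(b) = 4b(b + 2)(b + 4) vanishes at b ∈ {-4, -2, 0}.
Local minima of P (where P''>0): P(0)=0. Local minima of Q: Q(-4)=0, Q(0)=0.
So the global minimum of L is P(0) + Q(-4) − 1 = 0 + 0 − 1 = -1, attained at (0, -4).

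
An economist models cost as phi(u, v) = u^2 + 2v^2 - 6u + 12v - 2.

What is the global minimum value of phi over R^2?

phi(u,v) separates as P(u) + Q(v) − 2, so its minimum is min P + min Q − 2.
P'(u) = 2u - 6 vanishes at u ∈ {3}; Q'(v) = 4v + 12 vanishes at v ∈ {-3}.
Local minima of P (where P''>0): P(3)=-9. Local minima of Q: Q(-3)=-18.
So the global minimum of phi is P(3) + Q(-3) − 2 = -9 − 18 − 2 = -29, attained at (3, -3).

-29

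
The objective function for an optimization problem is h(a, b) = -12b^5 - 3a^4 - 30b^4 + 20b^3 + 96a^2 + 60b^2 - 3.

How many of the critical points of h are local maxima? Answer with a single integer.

h separates as a function of a plus a function of b, so ∇h=0 decouples.
∂h/∂a = -12a(a - 4)(a + 4) = 0 at a ∈ {-4, 0, 4}; ∂h/∂b = -60b(b - 1)(b + 1)(b + 2) = 0 at b ∈ {-2, -1, 0, 1}.
The Hessian is diagonal: diag(h_aa, h_bb). Second derivatives: h_aa(-4)=-384, h_aa(0)=192, h_aa(4)=-384; h_bb(-2)=360, h_bb(-1)=-120, h_bb(0)=120, h_bb(1)=-360.
Local maxima occur where both diagonal entries negative: (-4, -1), (-4, 1), (4, -1), (4, 1). Count: 4.

4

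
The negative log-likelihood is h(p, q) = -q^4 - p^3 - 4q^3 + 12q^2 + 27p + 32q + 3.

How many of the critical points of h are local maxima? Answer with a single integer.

2

h separates as a function of p plus a function of q, so ∇h=0 decouples.
∂h/∂p = -3(p - 3)(p + 3) = 0 at p ∈ {-3, 3}; ∂h/∂q = -4(q - 2)(q + 1)(q + 4) = 0 at q ∈ {-4, -1, 2}.
The Hessian is diagonal: diag(h_pp, h_qq). Second derivatives: h_pp(-3)=18, h_pp(3)=-18; h_qq(-4)=-72, h_qq(-1)=36, h_qq(2)=-72.
Local maxima occur where both diagonal entries negative: (3, -4), (3, 2). Count: 2.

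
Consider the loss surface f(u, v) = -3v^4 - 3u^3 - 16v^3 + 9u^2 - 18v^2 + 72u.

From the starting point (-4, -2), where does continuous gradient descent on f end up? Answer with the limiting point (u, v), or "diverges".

(-2, -1)

f is separable, so gradient descent decouples: u follows -∂f/∂u, v follows -∂f/∂v.
∂f/∂u = -9(u - 4)(u + 2); at u=-4 this is -144, so u increases.
∂f/∂v = -12v(v + 1)(v + 3); at v=-2 this is -24, so v increases.
u converges to its nearest critical value -2 (a local min of the u-part); v converges to -1. The iterate converges to (-2, -1).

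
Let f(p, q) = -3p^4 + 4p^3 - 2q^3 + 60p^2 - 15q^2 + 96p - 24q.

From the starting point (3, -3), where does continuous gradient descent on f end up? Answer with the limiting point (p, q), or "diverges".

(-1, -4)

f is separable, so gradient descent decouples: p follows -∂f/∂p, q follows -∂f/∂q.
∂f/∂p = -12(p - 4)(p + 1)(p + 2); at p=3 this is 240, so p decreases.
∂f/∂q = -6(q + 1)(q + 4); at q=-3 this is 12, so q decreases.
p converges to its nearest critical value -1 (a local min of the p-part); q converges to -4. The iterate converges to (-1, -4).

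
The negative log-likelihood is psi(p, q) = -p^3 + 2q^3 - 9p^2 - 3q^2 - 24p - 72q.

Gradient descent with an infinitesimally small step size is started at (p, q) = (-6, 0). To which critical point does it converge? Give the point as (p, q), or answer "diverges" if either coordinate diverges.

psi is separable, so gradient descent decouples: p follows -∂psi/∂p, q follows -∂psi/∂q.
∂psi/∂p = -3(p + 2)(p + 4); at p=-6 this is -24, so p increases.
∂psi/∂q = 6(q - 4)(q + 3); at q=0 this is -72, so q increases.
p converges to its nearest critical value -4 (a local min of the p-part); q converges to 4. The iterate converges to (-4, 4).

(-4, 4)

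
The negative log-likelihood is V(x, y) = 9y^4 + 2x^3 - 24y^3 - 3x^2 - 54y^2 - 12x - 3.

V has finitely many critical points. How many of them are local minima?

V separates as a function of x plus a function of y, so ∇V=0 decouples.
∂V/∂x = 6(x - 2)(x + 1) = 0 at x ∈ {-1, 2}; ∂V/∂y = 36y(y - 3)(y + 1) = 0 at y ∈ {-1, 0, 3}.
The Hessian is diagonal: diag(V_xx, V_yy). Second derivatives: V_xx(-1)=-18, V_xx(2)=18; V_yy(-1)=144, V_yy(0)=-108, V_yy(3)=432.
Local minima occur where both diagonal entries positive: (2, -1), (2, 3). Count: 2.

2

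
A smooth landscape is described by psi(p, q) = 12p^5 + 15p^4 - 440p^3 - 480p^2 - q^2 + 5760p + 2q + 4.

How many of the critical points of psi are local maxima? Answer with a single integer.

psi separates as a function of p plus a function of q, so ∇psi=0 decouples.
∂psi/∂p = 60(p - 4)(p - 2)(p + 3)(p + 4) = 0 at p ∈ {-4, -3, 2, 4}; ∂psi/∂q = -2(q - 1) = 0 at q ∈ {1}.
The Hessian is diagonal: diag(psi_pp, psi_qq). Second derivatives: psi_pp(-4)=-2880, psi_pp(-3)=2100, psi_pp(2)=-3600, psi_pp(4)=6720; psi_qq(1)=-2.
Local maxima occur where both diagonal entries negative: (-4, 1), (2, 1). Count: 2.

2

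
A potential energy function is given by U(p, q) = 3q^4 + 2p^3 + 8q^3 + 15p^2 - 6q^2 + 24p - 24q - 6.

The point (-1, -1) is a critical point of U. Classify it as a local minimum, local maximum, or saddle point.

The mixed partial ∂²U/∂p∂q is 0, so the Hessian at any point is diag(U_pp, U_qq) = diag(6(2p + 5), 12(3q^2 + 4q - 1)).
At (-1, -1): H = diag(18, -24).
The eigenvalues have opposite signs, so H is indefinite: a saddle point.

saddle point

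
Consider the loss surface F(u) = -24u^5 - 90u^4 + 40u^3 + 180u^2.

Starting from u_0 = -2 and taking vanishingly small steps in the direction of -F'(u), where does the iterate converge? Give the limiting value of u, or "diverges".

-3

F'(u) = -120u(u - 1)(u + 1)(u + 3), so F'(-2) = 720.
Gradient descent moves in the -F' direction, i.e. u is decreasing.
The nearest critical point in that direction is u = -3, where F'' = 2880 > 0 (a local minimum). The iterate converges there.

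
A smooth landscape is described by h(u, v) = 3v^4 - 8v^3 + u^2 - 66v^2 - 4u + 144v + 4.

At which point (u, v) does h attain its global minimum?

(2, -3)

h(u,v) separates as P(u) + Q(v) + 4, so its minimum is min P + min Q + 4.
P'(u) = 2u - 4 vanishes at u ∈ {2}; Q'(v) = 12(v - 4)(v - 1)(v + 3) vanishes at v ∈ {-3, 1, 4}.
Local minima of P (where P''>0): P(2)=-4. Local minima of Q: Q(-3)=-567, Q(4)=-224.
So the global minimum of h is P(2) + Q(-3) + 4 = -4 − 567 + 4 = -567, attained at (2, -3).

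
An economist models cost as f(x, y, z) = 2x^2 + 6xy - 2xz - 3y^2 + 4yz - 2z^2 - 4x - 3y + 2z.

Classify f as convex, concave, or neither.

neither

f is quadratic, so its Hessian is the constant matrix H = [[4, 6, -2], [6, -6, 4], [-2, 4, -4]].
Leading principal minors: 4, -60, 104.
Neither pattern holds ⇒ H is indefinite ⇒ neither convex nor concave.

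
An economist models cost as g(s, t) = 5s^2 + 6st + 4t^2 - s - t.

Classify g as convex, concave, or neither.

g is quadratic, so its Hessian is the constant matrix H = [[10, 6], [6, 8]].
det(H) = 44, tr(H) = 18.
det(H) > 0 and tr(H) > 0, so H is positive definite everywhere: convex.

convex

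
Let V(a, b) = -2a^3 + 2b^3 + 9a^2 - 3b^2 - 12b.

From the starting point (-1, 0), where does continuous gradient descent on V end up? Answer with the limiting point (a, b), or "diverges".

(0, 2)

V is separable, so gradient descent decouples: a follows -∂V/∂a, b follows -∂V/∂b.
∂V/∂a = -6a(a - 3); at a=-1 this is -24, so a increases.
∂V/∂b = 6(b - 2)(b + 1); at b=0 this is -12, so b increases.
a converges to its nearest critical value 0 (a local min of the a-part); b converges to 2. The iterate converges to (0, 2).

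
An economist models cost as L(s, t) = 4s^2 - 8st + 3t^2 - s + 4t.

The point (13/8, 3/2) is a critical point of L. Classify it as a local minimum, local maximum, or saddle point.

The Hessian of L is constant: H = [[8, -8], [-8, 6]].
det(H) = 8·6 − (-8)² = -16.
Since det(H) < 0, H is indefinite and the critical point is a saddle point.

saddle point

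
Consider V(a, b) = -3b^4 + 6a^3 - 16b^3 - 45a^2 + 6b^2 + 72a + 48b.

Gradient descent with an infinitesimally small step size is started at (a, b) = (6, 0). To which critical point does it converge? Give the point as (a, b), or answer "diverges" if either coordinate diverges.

V is separable, so gradient descent decouples: a follows -∂V/∂a, b follows -∂V/∂b.
∂V/∂a = 18(a - 4)(a - 1); at a=6 this is 180, so a decreases.
∂V/∂b = -12(b - 1)(b + 1)(b + 4); at b=0 this is 48, so b decreases.
a converges to its nearest critical value 4 (a local min of the a-part); b converges to -1. The iterate converges to (4, -1).

(4, -1)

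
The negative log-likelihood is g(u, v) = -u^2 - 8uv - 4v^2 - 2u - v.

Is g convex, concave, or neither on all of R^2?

g is quadratic, so its Hessian is the constant matrix H = [[-2, -8], [-8, -8]].
det(H) = -48, tr(H) = -10.
det(H) < 0, so H is indefinite: neither convex nor concave.

neither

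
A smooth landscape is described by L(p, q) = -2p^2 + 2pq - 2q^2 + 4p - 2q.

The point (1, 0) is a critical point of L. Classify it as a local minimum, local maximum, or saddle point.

The Hessian of L is constant: H = [[-4, 2], [2, -4]].
det(H) = (-4)·(-4) − 2² = 12.
det(H) > 0 and tr(H) = -8 < 0, so H is negative definite and the point is a local maximum.

local maximum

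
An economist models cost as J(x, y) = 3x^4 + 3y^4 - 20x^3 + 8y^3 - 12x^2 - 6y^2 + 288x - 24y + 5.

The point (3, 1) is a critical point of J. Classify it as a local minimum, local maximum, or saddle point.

The mixed partial ∂²J/∂x∂y is 0, so the Hessian at any point is diag(J_xx, J_yy) = diag(12(3x^2 - 10x - 2), 12(3y^2 + 4y - 1)).
At (3, 1): H = diag(-60, 72).
The eigenvalues have opposite signs, so H is indefinite: a saddle point.

saddle point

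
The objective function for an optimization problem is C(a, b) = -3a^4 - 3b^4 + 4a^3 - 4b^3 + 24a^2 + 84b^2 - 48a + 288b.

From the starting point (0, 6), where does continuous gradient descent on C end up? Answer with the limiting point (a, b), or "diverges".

diverges

C is separable, so gradient descent decouples: a follows -∂C/∂a, b follows -∂C/∂b.
∂C/∂a = -12(a - 2)(a - 1)(a + 2); at a=0 this is -48, so a increases.
∂C/∂b = -12(b - 4)(b + 2)(b + 3); at b=6 this is -1728, so b increases.
The b-coordinate has no critical point in that direction and runs off to infinity.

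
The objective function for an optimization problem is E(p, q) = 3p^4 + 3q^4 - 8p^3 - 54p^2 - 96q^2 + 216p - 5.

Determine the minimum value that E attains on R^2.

E(p,q) separates as A(p) + B(q) − 5, so its minimum is min A + min B − 5.
A'(p) = 12(p - 3)(p - 2)(p + 3) vanishes at p ∈ {-3, 2, 3}; B'(q) = 12q(q - 4)(q + 4) vanishes at q ∈ {-4, 0, 4}.
Local minima of A (where A''>0): A(-3)=-675, A(3)=189. Local minima of B: B(-4)=-768, B(4)=-768.
So the global minimum of E is A(-3) + B(-4) − 5 = -675 − 768 − 5 = -1448, attained at (-3, -4).

-1448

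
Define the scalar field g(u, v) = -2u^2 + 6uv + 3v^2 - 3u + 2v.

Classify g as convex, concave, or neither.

neither

g is quadratic, so its Hessian is the constant matrix H = [[-4, 6], [6, 6]].
det(H) = -60, tr(H) = 2.
det(H) < 0, so H is indefinite: neither convex nor concave.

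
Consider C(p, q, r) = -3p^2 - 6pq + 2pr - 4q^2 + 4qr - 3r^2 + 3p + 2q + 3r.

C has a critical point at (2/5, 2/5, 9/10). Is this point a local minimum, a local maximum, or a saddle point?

local maximum

The Hessian is constant: H = [[-6, -6, 2], [-6, -8, 4], [2, 4, -6]].
Leading principal minors: Δ₁ = -6, Δ₂ = 12, Δ₃ = -40.
The minors alternate sign starting negative (−, +, −), so H is negative definite: a local maximum.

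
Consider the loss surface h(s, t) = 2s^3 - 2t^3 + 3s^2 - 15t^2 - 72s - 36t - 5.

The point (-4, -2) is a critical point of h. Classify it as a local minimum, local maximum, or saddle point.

The mixed partial ∂²h/∂s∂t is 0, so the Hessian at any point is diag(h_ss, h_tt) = diag(6(2s + 1), -6(2t + 5)).
At (-4, -2): H = diag(-42, -6).
Both eigenvalues are negative, so H is negative definite: a local maximum.

local maximum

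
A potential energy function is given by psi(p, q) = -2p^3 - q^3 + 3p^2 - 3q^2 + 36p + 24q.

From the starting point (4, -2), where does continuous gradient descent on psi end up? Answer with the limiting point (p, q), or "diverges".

psi is separable, so gradient descent decouples: p follows -∂psi/∂p, q follows -∂psi/∂q.
∂psi/∂p = -6(p - 3)(p + 2); at p=4 this is -36, so p increases.
∂psi/∂q = -3(q - 2)(q + 4); at q=-2 this is 24, so q decreases.
The p-coordinate has no critical point in that direction and runs off to infinity.

diverges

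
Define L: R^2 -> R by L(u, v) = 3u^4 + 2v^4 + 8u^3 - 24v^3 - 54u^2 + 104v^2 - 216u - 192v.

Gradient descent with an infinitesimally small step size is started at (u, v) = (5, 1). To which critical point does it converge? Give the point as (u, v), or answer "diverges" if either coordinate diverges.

L is separable, so gradient descent decouples: u follows -∂L/∂u, v follows -∂L/∂v.
∂L/∂u = 12(u - 3)(u + 2)(u + 3); at u=5 this is 1344, so u decreases.
∂L/∂v = 8(v - 4)(v - 3)(v - 2); at v=1 this is -48, so v increases.
u converges to its nearest critical value 3 (a local min of the u-part); v converges to 2. The iterate converges to (3, 2).

(3, 2)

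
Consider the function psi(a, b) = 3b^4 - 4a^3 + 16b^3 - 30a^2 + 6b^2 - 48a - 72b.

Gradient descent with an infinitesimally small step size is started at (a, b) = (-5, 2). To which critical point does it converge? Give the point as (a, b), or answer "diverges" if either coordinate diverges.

(-4, 1)

psi is separable, so gradient descent decouples: a follows -∂psi/∂a, b follows -∂psi/∂b.
∂psi/∂a = -12(a + 1)(a + 4); at a=-5 this is -48, so a increases.
∂psi/∂b = 12(b - 1)(b + 2)(b + 3); at b=2 this is 240, so b decreases.
a converges to its nearest critical value -4 (a local min of the a-part); b converges to 1. The iterate converges to (-4, 1).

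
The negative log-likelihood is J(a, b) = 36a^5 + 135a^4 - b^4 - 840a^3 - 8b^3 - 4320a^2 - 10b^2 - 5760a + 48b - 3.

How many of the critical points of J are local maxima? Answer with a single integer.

J separates as a function of a plus a function of b, so ∇J=0 decouples.
∂J/∂a = 180(a - 4)(a + 1)(a + 2)(a + 4) = 0 at a ∈ {-4, -2, -1, 4}; ∂J/∂b = -4(b - 1)(b + 3)(b + 4) = 0 at b ∈ {-4, -3, 1}.
The Hessian is diagonal: diag(J_aa, J_bb). Second derivatives: J_aa(-4)=-8640, J_aa(-2)=2160, J_aa(-1)=-2700, J_aa(4)=43200; J_bb(-4)=-20, J_bb(-3)=16, J_bb(1)=-80.
Local maxima occur where both diagonal entries negative: (-4, -4), (-4, 1), (-1, -4), (-1, 1). Count: 4.

4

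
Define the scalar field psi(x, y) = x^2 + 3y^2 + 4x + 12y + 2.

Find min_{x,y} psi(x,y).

psi(x,y) separates as P(x) + Q(y) + 2, so its minimum is min P + min Q + 2.
P'(x) = 2x + 4 vanishes at x ∈ {-2}; Q'(y) = 6y + 12 vanishes at y ∈ {-2}.
Local minima of P (where P''>0): P(-2)=-4. Local minima of Q: Q(-2)=-12.
So the global minimum of psi is P(-2) + Q(-2) + 2 = -4 − 12 + 2 = -14, attained at (-2, -2).

-14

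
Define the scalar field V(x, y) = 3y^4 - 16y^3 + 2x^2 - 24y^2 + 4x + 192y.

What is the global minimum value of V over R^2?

-306

V(x,y) separates as P(x) + Q(y), so its minimum is min P + min Q.
P'(x) = 4x + 4 vanishes at x ∈ {-1}; Q'(y) = 12(y - 4)(y - 2)(y + 2) vanishes at y ∈ {-2, 2, 4}.
Local minima of P (where P''>0): P(-1)=-2. Local minima of Q: Q(-2)=-304, Q(4)=128.
So the global minimum of V is P(-1) + Q(-2) = -2 − 304 = -306, attained at (-1, -2).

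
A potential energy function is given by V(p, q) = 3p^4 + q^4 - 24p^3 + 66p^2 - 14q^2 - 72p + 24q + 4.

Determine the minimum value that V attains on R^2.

-140

V(p,q) separates as A(p) + B(q) + 4, so its minimum is min A + min B + 4.
A'(p) = 12(p - 3)(p - 2)(p - 1) vanishes at p ∈ {1, 2, 3}; B'(q) = 4(q - 2)(q - 1)(q + 3) vanishes at q ∈ {-3, 1, 2}.
Local minima of A (where A''>0): A(1)=-27, A(3)=-27. Local minima of B: B(-3)=-117, B(2)=8.
So the global minimum of V is A(1) + B(-3) + 4 = -27 − 117 + 4 = -140, attained at (1, -3).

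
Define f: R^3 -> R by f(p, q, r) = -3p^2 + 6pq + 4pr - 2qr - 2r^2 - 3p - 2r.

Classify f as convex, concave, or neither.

f is quadratic, so its Hessian is the constant matrix H = [[-6, 6, 4], [6, 0, -2], [4, -2, -4]].
Leading principal minors: -6, -36, 72.
Neither pattern holds ⇒ H is indefinite ⇒ neither convex nor concave.

neither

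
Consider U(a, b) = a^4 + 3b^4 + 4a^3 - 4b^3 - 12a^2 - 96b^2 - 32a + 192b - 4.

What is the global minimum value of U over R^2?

-1348

U(a,b) separates as P(a) + Q(b) − 4, so its minimum is min P + min Q − 4.
P'(a) = 4(a - 2)(a + 1)(a + 4) vanishes at a ∈ {-4, -1, 2}; Q'(b) = 12(b - 4)(b - 1)(b + 4) vanishes at b ∈ {-4, 1, 4}.
Local minima of P (where P''>0): P(-4)=-64, P(2)=-64. Local minima of Q: Q(-4)=-1280, Q(4)=-256.
So the global minimum of U is P(-4) + Q(-4) − 4 = -64 − 1280 − 4 = -1348, attained at (-4, -4).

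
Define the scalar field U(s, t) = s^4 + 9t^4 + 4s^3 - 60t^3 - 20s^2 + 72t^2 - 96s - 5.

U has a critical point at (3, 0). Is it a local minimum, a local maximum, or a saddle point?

The mixed partial ∂²U/∂s∂t is 0, so the Hessian at any point is diag(U_ss, U_tt) = diag(4(3s^2 + 6s - 10), 36(3t^2 - 10t + 4)).
At (3, 0): H = diag(140, 144).
Both eigenvalues are positive, so H is positive definite: a local minimum.

local minimum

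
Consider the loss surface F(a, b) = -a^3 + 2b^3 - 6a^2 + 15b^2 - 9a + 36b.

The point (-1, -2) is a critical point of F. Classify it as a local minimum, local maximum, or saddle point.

saddle point

The mixed partial ∂²F/∂a∂b is 0, so the Hessian at any point is diag(F_aa, F_bb) = diag(-6(a + 2), 6(2b + 5)).
At (-1, -2): H = diag(-6, 6).
The eigenvalues have opposite signs, so H is indefinite: a saddle point.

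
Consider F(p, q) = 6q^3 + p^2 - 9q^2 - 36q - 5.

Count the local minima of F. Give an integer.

F separates as a function of p plus a function of q, so ∇F=0 decouples.
∂F/∂p = 2p = 0 at p ∈ {0}; ∂F/∂q = 18(q - 2)(q + 1) = 0 at q ∈ {-1, 2}.
The Hessian is diagonal: diag(F_pp, F_qq). Second derivatives: F_pp(0)=2; F_qq(-1)=-54, F_qq(2)=54.
Local minima occur where both diagonal entries positive: (0, 2). Count: 1.

1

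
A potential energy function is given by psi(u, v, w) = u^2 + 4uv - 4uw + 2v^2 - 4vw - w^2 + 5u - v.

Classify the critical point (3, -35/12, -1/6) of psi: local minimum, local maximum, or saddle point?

The Hessian is constant: H = [[2, 4, -4], [4, 4, -4], [-4, -4, -2]].
Leading principal minors: Δ₁ = 2, Δ₂ = -8, Δ₃ = 48.
The minors fit neither the all-positive nor the alternating-sign pattern, so H is indefinite: a saddle point.

saddle point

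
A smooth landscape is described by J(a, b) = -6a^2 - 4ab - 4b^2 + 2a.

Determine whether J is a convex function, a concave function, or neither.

J is quadratic, so its Hessian is the constant matrix H = [[-12, -4], [-4, -8]].
det(H) = 80, tr(H) = -20.
det(H) > 0 and tr(H) < 0, so H is negative definite everywhere: concave.

concave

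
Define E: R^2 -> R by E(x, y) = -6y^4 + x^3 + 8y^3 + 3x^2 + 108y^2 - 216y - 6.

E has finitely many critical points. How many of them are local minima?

E separates as a function of x plus a function of y, so ∇E=0 decouples.
∂E/∂x = 3x(x + 2) = 0 at x ∈ {-2, 0}; ∂E/∂y = -24(y - 3)(y - 1)(y + 3) = 0 at y ∈ {-3, 1, 3}.
The Hessian is diagonal: diag(E_xx, E_yy). Second derivatives: E_xx(-2)=-6, E_xx(0)=6; E_yy(-3)=-576, E_yy(1)=192, E_yy(3)=-288.
Local minima occur where both diagonal entries positive: (0, 1). Count: 1.

1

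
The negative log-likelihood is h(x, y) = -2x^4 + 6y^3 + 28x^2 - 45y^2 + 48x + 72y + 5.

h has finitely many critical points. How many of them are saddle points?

3

h separates as a function of x plus a function of y, so ∇h=0 decouples.
∂h/∂x = -8(x - 3)(x + 1)(x + 2) = 0 at x ∈ {-2, -1, 3}; ∂h/∂y = 18(y - 4)(y - 1) = 0 at y ∈ {1, 4}.
The Hessian is diagonal: diag(h_xx, h_yy). Second derivatives: h_xx(-2)=-40, h_xx(-1)=32, h_xx(3)=-160; h_yy(1)=-54, h_yy(4)=54.
Saddle points occur where the two diagonal entries have opposite signs: (-2, 4), (-1, 1), (3, 4). Count: 3.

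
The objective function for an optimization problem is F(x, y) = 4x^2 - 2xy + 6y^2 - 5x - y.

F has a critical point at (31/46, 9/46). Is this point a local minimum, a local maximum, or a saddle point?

local minimum

The Hessian of F is constant: H = [[8, -2], [-2, 12]].
det(H) = 8·12 − (-2)² = 92.
det(H) > 0 and tr(H) = 20 > 0, so H is positive definite and the point is a local minimum.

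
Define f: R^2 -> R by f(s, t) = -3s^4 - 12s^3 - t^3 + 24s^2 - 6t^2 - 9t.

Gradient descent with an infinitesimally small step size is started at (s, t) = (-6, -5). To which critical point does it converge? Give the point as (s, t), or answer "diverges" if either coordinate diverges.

f is separable, so gradient descent decouples: s follows -∂f/∂s, t follows -∂f/∂t.
∂f/∂s = -12s(s - 1)(s + 4); at s=-6 this is 1008, so s decreases.
∂f/∂t = -3(t + 1)(t + 3); at t=-5 this is -24, so t increases.
The s-coordinate has no critical point in that direction and runs off to infinity.

diverges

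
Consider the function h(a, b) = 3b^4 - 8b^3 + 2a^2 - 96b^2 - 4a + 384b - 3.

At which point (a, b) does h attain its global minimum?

h(a,b) separates as P(a) + Q(b) − 3, so its minimum is min P + min Q − 3.
P'(a) = 4a - 4 vanishes at a ∈ {1}; Q'(b) = 12(b - 4)(b - 2)(b + 4) vanishes at b ∈ {-4, 2, 4}.
Local minima of P (where P''>0): P(1)=-2. Local minima of Q: Q(-4)=-1792, Q(4)=256.
So the global minimum of h is P(1) + Q(-4) − 3 = -2 − 1792 − 3 = -1797, attained at (1, -4).

(1, -4)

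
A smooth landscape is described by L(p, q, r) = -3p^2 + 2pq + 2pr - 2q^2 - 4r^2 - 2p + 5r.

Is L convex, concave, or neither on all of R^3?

concave

L is quadratic, so its Hessian is the constant matrix H = [[-6, 2, 2], [2, -4, 0], [2, 0, -8]].
Leading principal minors: -6, 20, -144.
Signs alternate −, +, − ⇒ H ≺ 0 ⇒ concave.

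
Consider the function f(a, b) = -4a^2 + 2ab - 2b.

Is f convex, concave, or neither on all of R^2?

f is quadratic, so its Hessian is the constant matrix H = [[-8, 2], [2, 0]].
det(H) = -4, tr(H) = -8.
det(H) < 0, so H is indefinite: neither convex nor concave.

neither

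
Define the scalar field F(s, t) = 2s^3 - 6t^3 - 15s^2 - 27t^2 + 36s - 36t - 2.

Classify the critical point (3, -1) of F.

saddle point

The mixed partial ∂²F/∂s∂t is 0, so the Hessian at any point is diag(F_ss, F_tt) = diag(6(2s - 5), -18(2t + 3)).
At (3, -1): H = diag(6, -18).
The eigenvalues have opposite signs, so H is indefinite: a saddle point.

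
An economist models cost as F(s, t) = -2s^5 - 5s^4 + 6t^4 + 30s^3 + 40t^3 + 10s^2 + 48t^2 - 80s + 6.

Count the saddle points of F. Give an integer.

6

F separates as a function of s plus a function of t, so ∇F=0 decouples.
∂F/∂s = -10(s - 2)(s - 1)(s + 1)(s + 4) = 0 at s ∈ {-4, -1, 1, 2}; ∂F/∂t = 24t(t + 1)(t + 4) = 0 at t ∈ {-4, -1, 0}.
The Hessian is diagonal: diag(F_ss, F_tt). Second derivatives: F_ss(-4)=900, F_ss(-1)=-180, F_ss(1)=100, F_ss(2)=-180; F_tt(-4)=288, F_tt(-1)=-72, F_tt(0)=96.
Saddle points occur where the two diagonal entries have opposite signs: (-4, -1), (-1, -4), (-1, 0), (1, -1), (2, -4), (2, 0). Count: 6.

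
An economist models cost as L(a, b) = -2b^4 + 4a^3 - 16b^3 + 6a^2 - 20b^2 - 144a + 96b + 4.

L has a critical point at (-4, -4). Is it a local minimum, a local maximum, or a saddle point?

local maximum

The mixed partial ∂²L/∂a∂b is 0, so the Hessian at any point is diag(L_aa, L_bb) = diag(12(2a + 1), -8(3b^2 + 12b + 5)).
At (-4, -4): H = diag(-84, -40).
Both eigenvalues are negative, so H is negative definite: a local maximum.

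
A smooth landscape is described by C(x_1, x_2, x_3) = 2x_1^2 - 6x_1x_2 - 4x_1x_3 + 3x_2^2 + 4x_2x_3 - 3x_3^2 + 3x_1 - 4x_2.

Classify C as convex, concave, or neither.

C is quadratic, so its Hessian is the constant matrix H = [[4, -6, -4], [-6, 6, 4], [-4, 4, -6]].
Leading principal minors: 4, -12, 104.
Neither pattern holds ⇒ H is indefinite ⇒ neither convex nor concave.

neither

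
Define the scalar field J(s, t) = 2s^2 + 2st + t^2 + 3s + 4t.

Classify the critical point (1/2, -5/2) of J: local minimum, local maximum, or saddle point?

The Hessian of J is constant: H = [[4, 2], [2, 2]].
det(H) = 4·2 − 2² = 4.
det(H) > 0 and tr(H) = 6 > 0, so H is positive definite and the point is a local minimum.

local minimum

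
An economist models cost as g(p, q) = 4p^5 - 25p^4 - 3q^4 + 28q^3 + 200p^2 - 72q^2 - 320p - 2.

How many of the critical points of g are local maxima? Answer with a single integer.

g separates as a function of p plus a function of q, so ∇g=0 decouples.
∂g/∂p = 20(p - 4)(p - 2)(p - 1)(p + 2) = 0 at p ∈ {-2, 1, 2, 4}; ∂g/∂q = -12q(q - 4)(q - 3) = 0 at q ∈ {0, 3, 4}.
The Hessian is diagonal: diag(g_pp, g_qq). Second derivatives: g_pp(-2)=-1440, g_pp(1)=180, g_pp(2)=-160, g_pp(4)=720; g_qq(0)=-144, g_qq(3)=36, g_qq(4)=-48.
Local maxima occur where both diagonal entries negative: (-2, 0), (-2, 4), (2, 0), (2, 4). Count: 4.

4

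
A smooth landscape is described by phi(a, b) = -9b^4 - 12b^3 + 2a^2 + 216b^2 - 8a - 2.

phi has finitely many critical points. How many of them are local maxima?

0

phi separates as a function of a plus a function of b, so ∇phi=0 decouples.
∂phi/∂a = 4(a - 2) = 0 at a ∈ {2}; ∂phi/∂b = -36b(b - 3)(b + 4) = 0 at b ∈ {-4, 0, 3}.
The Hessian is diagonal: diag(phi_aa, phi_bb). Second derivatives: phi_aa(2)=4; phi_bb(-4)=-1008, phi_bb(0)=432, phi_bb(3)=-756.
Local maxima occur where both diagonal entries negative: none. Count: 0.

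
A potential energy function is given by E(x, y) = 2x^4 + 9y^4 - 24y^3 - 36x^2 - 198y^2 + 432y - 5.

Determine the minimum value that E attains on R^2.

-1868

E(x,y) separates as P(x) + Q(y) − 5, so its minimum is min P + min Q − 5.
P'(x) = 8x(x - 3)(x + 3) vanishes at x ∈ {-3, 0, 3}; Q'(y) = 36(y - 4)(y - 1)(y + 3) vanishes at y ∈ {-3, 1, 4}.
Local minima of P (where P''>0): P(-3)=-162, P(3)=-162. Local minima of Q: Q(-3)=-1701, Q(4)=-672.
So the global minimum of E is P(-3) + Q(-3) − 5 = -162 − 1701 − 5 = -1868, attained at (-3, -3).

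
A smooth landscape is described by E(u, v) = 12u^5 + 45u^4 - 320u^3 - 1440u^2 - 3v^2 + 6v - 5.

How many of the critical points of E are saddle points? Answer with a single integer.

E separates as a function of u plus a function of v, so ∇E=0 decouples.
∂E/∂u = 60u(u - 4)(u + 3)(u + 4) = 0 at u ∈ {-4, -3, 0, 4}; ∂E/∂v = -6(v - 1) = 0 at v ∈ {1}.
The Hessian is diagonal: diag(E_uu, E_vv). Second derivatives: E_uu(-4)=-1920, E_uu(-3)=1260, E_uu(0)=-2880, E_uu(4)=13440; E_vv(1)=-6.
Saddle points occur where the two diagonal entries have opposite signs: (-3, 1), (4, 1). Count: 2.

2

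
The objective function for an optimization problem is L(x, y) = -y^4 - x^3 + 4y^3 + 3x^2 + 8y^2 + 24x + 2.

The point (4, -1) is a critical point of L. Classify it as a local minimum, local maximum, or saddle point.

local maximum

The mixed partial ∂²L/∂x∂y is 0, so the Hessian at any point is diag(L_xx, L_yy) = diag(6(-x + 1), 4(-3y^2 + 6y + 4)).
At (4, -1): H = diag(-18, -20).
Both eigenvalues are negative, so H is negative definite: a local maximum.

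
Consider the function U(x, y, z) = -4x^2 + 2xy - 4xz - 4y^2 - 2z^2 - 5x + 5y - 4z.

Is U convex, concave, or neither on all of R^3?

concave

U is quadratic, so its Hessian is the constant matrix H = [[-8, 2, -4], [2, -8, 0], [-4, 0, -4]].
Leading principal minors: -8, 60, -112.
Signs alternate −, +, − ⇒ H ≺ 0 ⇒ concave.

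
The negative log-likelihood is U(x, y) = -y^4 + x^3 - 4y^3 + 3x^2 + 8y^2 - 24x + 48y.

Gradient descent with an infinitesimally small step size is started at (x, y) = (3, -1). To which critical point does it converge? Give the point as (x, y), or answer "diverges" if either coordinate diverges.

(2, -2)

U is separable, so gradient descent decouples: x follows -∂U/∂x, y follows -∂U/∂y.
∂U/∂x = 3(x - 2)(x + 4); at x=3 this is 21, so x decreases.
∂U/∂y = -4(y - 2)(y + 2)(y + 3); at y=-1 this is 24, so y decreases.
x converges to its nearest critical value 2 (a local min of the x-part); y converges to -2. The iterate converges to (2, -2).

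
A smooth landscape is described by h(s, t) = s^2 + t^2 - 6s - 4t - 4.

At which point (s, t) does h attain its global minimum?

(3, 2)

h(s,t) separates as P(s) + Q(t) − 4, so its minimum is min P + min Q − 4.
P'(s) = 2s - 6 vanishes at s ∈ {3}; Q'(t) = 2(t - 2) vanishes at t ∈ {2}.
Local minima of P (where P''>0): P(3)=-9. Local minima of Q: Q(2)=-4.
So the global minimum of h is P(3) + Q(2) − 4 = -9 − 4 − 4 = -17, attained at (3, 2).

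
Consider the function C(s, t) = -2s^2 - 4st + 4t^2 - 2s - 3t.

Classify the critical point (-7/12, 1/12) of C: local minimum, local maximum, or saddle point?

The Hessian of C is constant: H = [[-4, -4], [-4, 8]].
det(H) = (-4)·8 − (-4)² = -48.
Since det(H) < 0, H is indefinite and the critical point is a saddle point.

saddle point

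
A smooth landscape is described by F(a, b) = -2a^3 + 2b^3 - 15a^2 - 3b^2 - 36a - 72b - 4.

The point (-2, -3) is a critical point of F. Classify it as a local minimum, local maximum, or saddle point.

local maximum

The mixed partial ∂²F/∂a∂b is 0, so the Hessian at any point is diag(F_aa, F_bb) = diag(-6(2a + 5), 6(2b - 1)).
At (-2, -3): H = diag(-6, -42).
Both eigenvalues are negative, so H is negative definite: a local maximum.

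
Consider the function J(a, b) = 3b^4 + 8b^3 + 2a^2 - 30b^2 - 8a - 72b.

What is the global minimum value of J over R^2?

J(a,b) separates as P(a) + Q(b), so its minimum is min P + min Q.
P'(a) = 4a - 8 vanishes at a ∈ {2}; Q'(b) = 12(b - 2)(b + 1)(b + 3) vanishes at b ∈ {-3, -1, 2}.
Local minima of P (where P''>0): P(2)=-8. Local minima of Q: Q(-3)=-27, Q(2)=-152.
So the global minimum of J is P(2) + Q(2) = -8 − 152 = -160, attained at (2, 2).

-160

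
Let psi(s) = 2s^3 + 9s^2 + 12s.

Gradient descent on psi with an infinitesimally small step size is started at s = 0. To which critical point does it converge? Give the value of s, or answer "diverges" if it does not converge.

-1

psi'(s) = 6(s + 1)(s + 2), so psi'(0) = 12.
Gradient descent moves in the -psi' direction, i.e. s is decreasing.
The nearest critical point in that direction is s = -1, where psi'' = 6 > 0 (a local minimum). The iterate converges there.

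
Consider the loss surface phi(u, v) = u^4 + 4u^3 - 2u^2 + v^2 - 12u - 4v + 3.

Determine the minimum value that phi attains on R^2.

phi(u,v) separates as P(u) + Q(v) + 3, so its minimum is min P + min Q + 3.
P'(u) = 4(u - 1)(u + 1)(u + 3) vanishes at u ∈ {-3, -1, 1}; Q'(v) = 2v - 4 vanishes at v ∈ {2}.
Local minima of P (where P''>0): P(-3)=-9, P(1)=-9. Local minima of Q: Q(2)=-4.
So the global minimum of phi is P(-3) + Q(2) + 3 = -9 − 4 + 3 = -10, attained at (-3, 2).

-10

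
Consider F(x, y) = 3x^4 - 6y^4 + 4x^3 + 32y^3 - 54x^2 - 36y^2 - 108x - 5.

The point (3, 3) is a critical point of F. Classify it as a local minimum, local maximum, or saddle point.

The mixed partial ∂²F/∂x∂y is 0, so the Hessian at any point is diag(F_xx, F_yy) = diag(12(3x^2 + 2x - 9), 24(-3y^2 + 8y - 3)).
At (3, 3): H = diag(288, -144).
The eigenvalues have opposite signs, so H is indefinite: a saddle point.

saddle point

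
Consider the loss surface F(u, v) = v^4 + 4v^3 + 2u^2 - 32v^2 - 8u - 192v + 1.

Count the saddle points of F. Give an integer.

1

F separates as a function of u plus a function of v, so ∇F=0 decouples.
∂F/∂u = 4(u - 2) = 0 at u ∈ {2}; ∂F/∂v = 4(v - 4)(v + 3)(v + 4) = 0 at v ∈ {-4, -3, 4}.
The Hessian is diagonal: diag(F_uu, F_vv). Second derivatives: F_uu(2)=4; F_vv(-4)=32, F_vv(-3)=-28, F_vv(4)=224.
Saddle points occur where the two diagonal entries have opposite signs: (2, -3). Count: 1.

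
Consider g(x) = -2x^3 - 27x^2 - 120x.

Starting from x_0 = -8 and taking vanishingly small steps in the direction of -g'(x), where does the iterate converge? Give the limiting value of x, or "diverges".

g'(x) = -6(x + 4)(x + 5), so g'(-8) = -72.
Gradient descent moves in the -g' direction, i.e. x is increasing.
The nearest critical point in that direction is x = -5, where g'' = 6 > 0 (a local minimum). The iterate converges there.

-5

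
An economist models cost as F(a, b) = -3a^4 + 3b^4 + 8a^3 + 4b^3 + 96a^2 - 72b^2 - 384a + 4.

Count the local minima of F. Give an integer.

F separates as a function of a plus a function of b, so ∇F=0 decouples.
∂F/∂a = -12(a - 4)(a - 2)(a + 4) = 0 at a ∈ {-4, 2, 4}; ∂F/∂b = 12b(b - 3)(b + 4) = 0 at b ∈ {-4, 0, 3}.
The Hessian is diagonal: diag(F_aa, F_bb). Second derivatives: F_aa(-4)=-576, F_aa(2)=144, F_aa(4)=-192; F_bb(-4)=336, F_bb(0)=-144, F_bb(3)=252.
Local minima occur where both diagonal entries positive: (2, -4), (2, 3). Count: 2.

2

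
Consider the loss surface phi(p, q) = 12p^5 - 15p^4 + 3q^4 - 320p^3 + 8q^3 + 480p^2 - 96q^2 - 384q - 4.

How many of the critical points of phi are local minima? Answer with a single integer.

4

phi separates as a function of p plus a function of q, so ∇phi=0 decouples.
∂phi/∂p = 60p(p - 4)(p - 1)(p + 4) = 0 at p ∈ {-4, 0, 1, 4}; ∂phi/∂q = 12(q - 4)(q + 2)(q + 4) = 0 at q ∈ {-4, -2, 4}.
The Hessian is diagonal: diag(phi_pp, phi_qq). Second derivatives: phi_pp(-4)=-9600, phi_pp(0)=960, phi_pp(1)=-900, phi_pp(4)=5760; phi_qq(-4)=192, phi_qq(-2)=-144, phi_qq(4)=576.
Local minima occur where both diagonal entries positive: (0, -4), (0, 4), (4, -4), (4, 4). Count: 4.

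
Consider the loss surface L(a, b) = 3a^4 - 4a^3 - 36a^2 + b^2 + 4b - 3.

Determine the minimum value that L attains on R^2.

L(a,b) separates as P(a) + Q(b) − 3, so its minimum is min P + min Q − 3.
P'(a) = 12a(a - 3)(a + 2) vanishes at a ∈ {-2, 0, 3}; Q'(b) = 2b + 4 vanishes at b ∈ {-2}.
Local minima of P (where P''>0): P(-2)=-64, P(3)=-189. Local minima of Q: Q(-2)=-4.
So the global minimum of L is P(3) + Q(-2) − 3 = -189 − 4 − 3 = -196, attained at (3, -2).

-196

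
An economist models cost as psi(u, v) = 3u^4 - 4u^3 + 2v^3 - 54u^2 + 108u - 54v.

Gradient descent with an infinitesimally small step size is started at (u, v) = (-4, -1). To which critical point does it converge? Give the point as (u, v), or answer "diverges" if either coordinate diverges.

psi is separable, so gradient descent decouples: u follows -∂psi/∂u, v follows -∂psi/∂v.
∂psi/∂u = 12(u - 3)(u - 1)(u + 3); at u=-4 this is -420, so u increases.
∂psi/∂v = 6(v - 3)(v + 3); at v=-1 this is -48, so v increases.
u converges to its nearest critical value -3 (a local min of the u-part); v converges to 3. The iterate converges to (-3, 3).

(-3, 3)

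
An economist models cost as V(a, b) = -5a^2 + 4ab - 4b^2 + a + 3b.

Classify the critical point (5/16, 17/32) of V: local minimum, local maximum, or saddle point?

The Hessian of V is constant: H = [[-10, 4], [4, -8]].
det(H) = (-10)·(-8) − 4² = 64.
det(H) > 0 and tr(H) = -18 < 0, so H is negative definite and the point is a local maximum.

local maximum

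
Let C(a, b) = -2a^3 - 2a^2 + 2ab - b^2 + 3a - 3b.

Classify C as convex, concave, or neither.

The term -2a^3 is cubic, so the Hessian is not constant.
∂²C/∂a² = -12a - 4, which takes both signs as a varies (negative for sufficiently large a). A diagonal entry of the Hessian changing sign means the Hessian is neither positive- nor negative-semidefinite on all of R^2.

neither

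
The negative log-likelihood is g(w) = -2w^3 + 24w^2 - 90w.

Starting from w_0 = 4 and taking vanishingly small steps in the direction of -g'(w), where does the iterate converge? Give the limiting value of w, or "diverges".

g'(w) = -6(w - 5)(w - 3), so g'(4) = 6.
Gradient descent moves in the -g' direction, i.e. w is decreasing.
The nearest critical point in that direction is w = 3, where g'' = 12 > 0 (a local minimum). The iterate converges there.

3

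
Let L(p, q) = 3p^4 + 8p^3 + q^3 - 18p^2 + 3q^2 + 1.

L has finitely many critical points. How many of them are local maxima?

L separates as a function of p plus a function of q, so ∇L=0 decouples.
∂L/∂p = 12p(p - 1)(p + 3) = 0 at p ∈ {-3, 0, 1}; ∂L/∂q = 3q(q + 2) = 0 at q ∈ {-2, 0}.
The Hessian is diagonal: diag(L_pp, L_qq). Second derivatives: L_pp(-3)=144, L_pp(0)=-36, L_pp(1)=48; L_qq(-2)=-6, L_qq(0)=6.
Local maxima occur where both diagonal entries negative: (0, -2). Count: 1.

1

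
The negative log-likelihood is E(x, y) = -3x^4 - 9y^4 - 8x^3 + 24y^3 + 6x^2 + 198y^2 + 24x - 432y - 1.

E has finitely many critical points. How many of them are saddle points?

4

E separates as a function of x plus a function of y, so ∇E=0 decouples.
∂E/∂x = -12(x - 1)(x + 1)(x + 2) = 0 at x ∈ {-2, -1, 1}; ∂E/∂y = -36(y - 4)(y - 1)(y + 3) = 0 at y ∈ {-3, 1, 4}.
The Hessian is diagonal: diag(E_xx, E_yy). Second derivatives: E_xx(-2)=-36, E_xx(-1)=24, E_xx(1)=-72; E_yy(-3)=-1008, E_yy(1)=432, E_yy(4)=-756.
Saddle points occur where the two diagonal entries have opposite signs: (-2, 1), (-1, -3), (-1, 4), (1, 1). Count: 4.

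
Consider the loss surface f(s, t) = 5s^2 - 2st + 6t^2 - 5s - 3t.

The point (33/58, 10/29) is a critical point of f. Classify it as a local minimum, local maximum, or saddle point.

The Hessian of f is constant: H = [[10, -2], [-2, 12]].
det(H) = 10·12 − (-2)² = 116.
det(H) > 0 and tr(H) = 22 > 0, so H is positive definite and the point is a local minimum.

local minimum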